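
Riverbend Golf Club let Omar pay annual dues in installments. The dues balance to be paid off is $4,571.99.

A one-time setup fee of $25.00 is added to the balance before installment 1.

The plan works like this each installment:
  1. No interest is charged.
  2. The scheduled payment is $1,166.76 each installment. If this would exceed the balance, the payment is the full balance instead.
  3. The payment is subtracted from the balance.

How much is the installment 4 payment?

# | Opening | Payment | End bal
1 | $4,596.99 | $1,166.76 | $3,430.23
2 | $3,430.23 | $1,166.76 | $2,263.47
3 | $2,263.47 | $1,166.76 | $1,096.71
4 | $1,096.71 | $1,096.71 | $0.00

$1,096.71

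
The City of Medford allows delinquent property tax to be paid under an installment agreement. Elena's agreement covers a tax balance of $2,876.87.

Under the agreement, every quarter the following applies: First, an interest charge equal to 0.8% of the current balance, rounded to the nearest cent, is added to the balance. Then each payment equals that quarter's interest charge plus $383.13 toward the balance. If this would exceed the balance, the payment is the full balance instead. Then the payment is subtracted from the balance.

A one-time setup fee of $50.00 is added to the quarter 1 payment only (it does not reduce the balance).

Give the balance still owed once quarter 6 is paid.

$578.09

Quarter 1: opening $2,876.87; interest $23.01 → $2,899.88; payment $406.14 (+ $50.00 fee); balance $2,493.74
Quarter 2: opening $2,493.74; interest $19.95 → $2,513.69; payment $403.08; balance $2,110.61
Quarter 3: opening $2,110.61; interest $16.88 → $2,127.49; payment $400.01; balance $1,727.48
Quarter 4: opening $1,727.48; interest $13.82 → $1,741.30; payment $396.95; balance $1,344.35
Quarter 5: opening $1,344.35; interest $10.75 → $1,355.10; payment $393.88; balance $961.22
Quarter 6: opening $961.22; interest $7.69 → $968.91; payment $390.82; balance $578.09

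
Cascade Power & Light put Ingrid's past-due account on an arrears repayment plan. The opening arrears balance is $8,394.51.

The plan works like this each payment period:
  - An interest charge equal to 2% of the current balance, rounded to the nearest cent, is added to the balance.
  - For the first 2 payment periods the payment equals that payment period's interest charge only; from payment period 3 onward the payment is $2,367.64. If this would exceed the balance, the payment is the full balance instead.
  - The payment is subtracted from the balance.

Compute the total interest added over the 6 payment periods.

# | Opening | Interest | Payment | End bal
1 | $8,394.51 | $167.89 | $167.89 | $8,394.51
2 | $8,394.51 | $167.89 | $167.89 | $8,394.51
3 | $8,394.51 | $167.89 | $2,367.64 | $6,194.76
4 | $6,194.76 | $123.90 | $2,367.64 | $3,951.02
5 | $3,951.02 | $79.02 | $2,367.64 | $1,662.40
6 | $1,662.40 | $33.25 | $1,695.65 | $0.00
Total interest: $167.89 + $167.89 + $167.89 + $123.90 + $79.02 + $33.25 = $739.84

$739.84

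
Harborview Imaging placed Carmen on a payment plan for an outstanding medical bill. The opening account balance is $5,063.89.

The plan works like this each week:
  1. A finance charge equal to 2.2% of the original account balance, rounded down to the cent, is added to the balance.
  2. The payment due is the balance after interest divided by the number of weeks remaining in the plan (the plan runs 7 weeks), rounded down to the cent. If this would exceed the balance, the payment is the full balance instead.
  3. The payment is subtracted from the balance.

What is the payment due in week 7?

$1,012.27

# | Opening | Interest | Payment | End bal
1 | $5,063.89 | $111.40 | $739.32 | $4,435.97
2 | $4,435.97 | $111.40 | $757.89 | $3,789.48
3 | $3,789.48 | $111.40 | $780.17 | $3,120.71
4 | $3,120.71 | $111.40 | $808.02 | $2,424.09
5 | $2,424.09 | $111.40 | $845.16 | $1,690.33
6 | $1,690.33 | $111.40 | $900.86 | $900.87
7 | $900.87 | $111.40 | $1,012.27 | $0.00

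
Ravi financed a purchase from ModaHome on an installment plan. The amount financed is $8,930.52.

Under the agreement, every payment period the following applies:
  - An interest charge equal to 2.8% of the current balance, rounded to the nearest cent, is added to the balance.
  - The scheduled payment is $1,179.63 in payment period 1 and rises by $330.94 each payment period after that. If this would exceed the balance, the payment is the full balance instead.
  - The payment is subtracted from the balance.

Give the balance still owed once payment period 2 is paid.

$6,714.40

Payment period 1: $8,930.52 +$250.05 interest = $9,180.57; pay $1,179.63 → $8,000.94
Payment period 2: $8,000.94 +$224.03 interest = $8,224.97; pay $1,510.57 → $6,714.40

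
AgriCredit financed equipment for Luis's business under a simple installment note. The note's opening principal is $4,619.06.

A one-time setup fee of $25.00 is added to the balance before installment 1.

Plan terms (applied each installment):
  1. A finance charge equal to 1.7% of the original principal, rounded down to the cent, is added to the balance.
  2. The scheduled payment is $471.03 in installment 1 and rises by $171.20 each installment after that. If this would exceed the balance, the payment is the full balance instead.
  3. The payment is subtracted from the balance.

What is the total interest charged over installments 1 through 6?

$471.12

# | Opening | Interest | Payment | End bal
1 | $4,644.06 | $78.52 | $471.03 | $4,251.55
2 | $4,251.55 | $78.52 | $642.23 | $3,687.84
3 | $3,687.84 | $78.52 | $813.43 | $2,952.93
4 | $2,952.93 | $78.52 | $984.63 | $2,046.82
5 | $2,046.82 | $78.52 | $1,155.83 | $969.51
6 | $969.51 | $78.52 | $1,048.03 | $0.00
Total interest: $78.52 + $78.52 + $78.52 + $78.52 + $78.52 + $78.52 = $471.12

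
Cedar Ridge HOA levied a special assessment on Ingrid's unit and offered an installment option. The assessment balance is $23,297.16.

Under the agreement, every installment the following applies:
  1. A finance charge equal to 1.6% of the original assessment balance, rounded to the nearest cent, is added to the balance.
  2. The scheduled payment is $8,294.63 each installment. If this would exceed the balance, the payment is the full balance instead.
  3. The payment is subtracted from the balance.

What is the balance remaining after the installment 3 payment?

$0.00

Installment 1: opening $23,297.16; interest $372.75 → $23,669.91; payment $8,294.63; balance $15,375.28
Installment 2: opening $15,375.28; interest $372.75 → $15,748.03; payment $8,294.63; balance $7,453.40
Installment 3: opening $7,453.40; interest $372.75 → $7,826.15; payment $7,826.15; balance $0.00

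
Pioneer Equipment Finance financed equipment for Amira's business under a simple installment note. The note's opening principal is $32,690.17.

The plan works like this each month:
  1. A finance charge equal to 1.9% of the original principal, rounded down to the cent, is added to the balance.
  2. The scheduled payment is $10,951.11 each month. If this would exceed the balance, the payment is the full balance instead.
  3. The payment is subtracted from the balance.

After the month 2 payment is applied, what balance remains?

$12,030.17

Month 1: $32,690.17 +$621.11 interest = $33,311.28; pay $10,951.11 → $22,360.17
Month 2: $22,360.17 +$621.11 interest = $22,981.28; pay $10,951.11 → $12,030.17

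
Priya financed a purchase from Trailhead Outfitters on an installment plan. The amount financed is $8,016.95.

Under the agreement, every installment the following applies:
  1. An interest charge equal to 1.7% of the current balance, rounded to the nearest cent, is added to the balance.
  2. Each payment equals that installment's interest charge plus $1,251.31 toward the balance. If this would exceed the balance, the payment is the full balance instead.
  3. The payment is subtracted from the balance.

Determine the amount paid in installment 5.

Installment 1: opening $8,016.95; interest $136.29 → $8,153.24; payment $1,387.60; balance $6,765.64
Installment 2: opening $6,765.64; interest $115.02 → $6,880.66; payment $1,366.33; balance $5,514.33
Installment 3: opening $5,514.33; interest $93.74 → $5,608.07; payment $1,345.05; balance $4,263.02
Installment 4: opening $4,263.02; interest $72.47 → $4,335.49; payment $1,323.78; balance $3,011.71
Installment 5: opening $3,011.71; interest $51.20 → $3,062.91; payment $1,302.51; balance $1,760.40

$1,302.51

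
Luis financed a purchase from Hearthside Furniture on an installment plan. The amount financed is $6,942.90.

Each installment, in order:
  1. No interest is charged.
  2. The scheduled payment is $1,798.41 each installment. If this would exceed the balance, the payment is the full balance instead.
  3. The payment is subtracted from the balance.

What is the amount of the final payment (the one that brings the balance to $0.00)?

$1,547.67

Installment 1: $6,942.90 − $1,798.41 → $5,144.49
Installment 2: $5,144.49 − $1,798.41 → $3,346.08
Installment 3: $3,346.08 − $1,798.41 → $1,547.67
Installment 4: $1,547.67 − $1,547.67 → $0.00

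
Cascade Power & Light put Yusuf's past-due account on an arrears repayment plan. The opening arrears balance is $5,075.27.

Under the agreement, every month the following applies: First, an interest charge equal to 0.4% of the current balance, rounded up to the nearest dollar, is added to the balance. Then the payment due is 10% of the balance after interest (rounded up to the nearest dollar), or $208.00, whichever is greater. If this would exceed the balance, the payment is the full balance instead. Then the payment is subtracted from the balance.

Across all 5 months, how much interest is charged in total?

$86.00

Month 1: opening $5,075.27; interest $21.00 → $5,096.27; payment $510.00; balance $4,586.27
Month 2: opening $4,586.27; interest $19.00 → $4,605.27; payment $461.00; balance $4,144.27
Month 3: opening $4,144.27; interest $17.00 → $4,161.27; payment $417.00; balance $3,744.27
Month 4: opening $3,744.27; interest $15.00 → $3,759.27; payment $376.00; balance $3,383.27
Month 5: opening $3,383.27; interest $14.00 → $3,397.27; payment $340.00; balance $3,057.27
Total interest: $21.00 + $19.00 + $17.00 + $15.00 + $14.00 = $86.00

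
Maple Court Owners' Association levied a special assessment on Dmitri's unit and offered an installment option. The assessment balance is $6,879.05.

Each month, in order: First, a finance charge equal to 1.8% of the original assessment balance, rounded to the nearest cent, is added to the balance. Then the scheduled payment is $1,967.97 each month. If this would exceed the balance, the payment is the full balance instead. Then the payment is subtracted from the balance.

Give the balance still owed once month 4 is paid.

Month 1: $6,879.05 +$123.82 interest = $7,002.87; pay $1,967.97 → $5,034.90
Month 2: $5,034.90 +$123.82 interest = $5,158.72; pay $1,967.97 → $3,190.75
Month 3: $3,190.75 +$123.82 interest = $3,314.57; pay $1,967.97 → $1,346.60
Month 4: $1,346.60 +$123.82 interest = $1,470.42; pay $1,470.42 → $0.00

$0.00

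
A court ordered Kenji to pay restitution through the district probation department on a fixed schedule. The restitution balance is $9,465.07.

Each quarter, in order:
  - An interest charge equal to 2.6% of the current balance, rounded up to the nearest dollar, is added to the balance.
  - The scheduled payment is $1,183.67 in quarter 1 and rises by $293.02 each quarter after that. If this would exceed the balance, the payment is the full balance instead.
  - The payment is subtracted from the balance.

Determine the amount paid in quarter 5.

$2,355.75

# | Opening | Interest | Payment | End bal
1 | $9,465.07 | $247.00 | $1,183.67 | $8,528.40
2 | $8,528.40 | $222.00 | $1,476.69 | $7,273.71
3 | $7,273.71 | $190.00 | $1,769.71 | $5,694.00
4 | $5,694.00 | $149.00 | $2,062.73 | $3,780.27
5 | $3,780.27 | $99.00 | $2,355.75 | $1,523.52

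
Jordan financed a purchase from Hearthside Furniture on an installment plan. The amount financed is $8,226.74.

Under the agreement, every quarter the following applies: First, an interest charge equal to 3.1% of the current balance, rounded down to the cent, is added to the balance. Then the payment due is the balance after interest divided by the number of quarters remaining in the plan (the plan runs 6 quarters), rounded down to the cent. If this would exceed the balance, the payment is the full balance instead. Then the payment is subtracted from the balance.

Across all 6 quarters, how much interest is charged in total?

Quarter 1: $8,226.74 +$255.02 interest = $8,481.76; pay $1,413.62 → $7,068.14
Quarter 2: $7,068.14 +$219.11 interest = $7,287.25; pay $1,457.45 → $5,829.80
Quarter 3: $5,829.80 +$180.72 interest = $6,010.52; pay $1,502.63 → $4,507.89
Quarter 4: $4,507.89 +$139.74 interest = $4,647.63; pay $1,549.21 → $3,098.42
Quarter 5: $3,098.42 +$96.05 interest = $3,194.47; pay $1,597.23 → $1,597.24
Quarter 6: $1,597.24 +$49.51 interest = $1,646.75; pay $1,646.75 → $0.00
Total interest: $255.02 + $219.11 + $180.72 + $139.74 + $96.05 + $49.51 = $940.15

$940.15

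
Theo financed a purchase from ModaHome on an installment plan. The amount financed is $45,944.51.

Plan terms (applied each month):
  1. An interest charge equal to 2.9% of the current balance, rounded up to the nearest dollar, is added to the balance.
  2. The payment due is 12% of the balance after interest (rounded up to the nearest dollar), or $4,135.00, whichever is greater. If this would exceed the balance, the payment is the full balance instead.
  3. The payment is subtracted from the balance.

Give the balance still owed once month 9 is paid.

Month 1: $45,944.51 +$1,333.00 interest = $47,277.51; pay $5,674.00 → $41,603.51
Month 2: $41,603.51 +$1,207.00 interest = $42,810.51; pay $5,138.00 → $37,672.51
Month 3: $37,672.51 +$1,093.00 interest = $38,765.51; pay $4,652.00 → $34,113.51
Month 4: $34,113.51 +$990.00 interest = $35,103.51; pay $4,213.00 → $30,890.51
Month 5: $30,890.51 +$896.00 interest = $31,786.51; pay $4,135.00 → $27,651.51
Month 6: $27,651.51 +$802.00 interest = $28,453.51; pay $4,135.00 → $24,318.51
Month 7: $24,318.51 +$706.00 interest = $25,024.51; pay $4,135.00 → $20,889.51
Month 8: $20,889.51 +$606.00 interest = $21,495.51; pay $4,135.00 → $17,360.51
Month 9: $17,360.51 +$504.00 interest = $17,864.51; pay $4,135.00 → $13,729.51

$13,729.51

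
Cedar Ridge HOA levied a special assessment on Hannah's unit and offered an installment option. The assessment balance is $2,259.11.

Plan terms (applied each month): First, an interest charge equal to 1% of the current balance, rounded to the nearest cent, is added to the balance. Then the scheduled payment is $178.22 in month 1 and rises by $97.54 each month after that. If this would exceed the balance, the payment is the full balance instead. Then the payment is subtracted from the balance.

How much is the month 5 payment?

# | Opening | Interest | Payment | End bal
1 | $2,259.11 | $22.59 | $178.22 | $2,103.48
2 | $2,103.48 | $21.03 | $275.76 | $1,848.75
3 | $1,848.75 | $18.49 | $373.30 | $1,493.94
4 | $1,493.94 | $14.94 | $470.84 | $1,038.04
5 | $1,038.04 | $10.38 | $568.38 | $480.04

$568.38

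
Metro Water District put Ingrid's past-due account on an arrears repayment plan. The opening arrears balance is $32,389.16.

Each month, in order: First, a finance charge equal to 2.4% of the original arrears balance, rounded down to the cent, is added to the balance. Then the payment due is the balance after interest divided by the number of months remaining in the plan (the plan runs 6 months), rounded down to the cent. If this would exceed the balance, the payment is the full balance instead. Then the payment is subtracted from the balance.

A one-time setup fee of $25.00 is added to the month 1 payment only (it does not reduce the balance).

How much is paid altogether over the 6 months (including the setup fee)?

$37,078.14

Month 1: opening $32,389.16; interest $777.33 → $33,166.49; payment $5,527.74 (+ $25.00 fee); balance $27,638.75
Month 2: opening $27,638.75; interest $777.33 → $28,416.08; payment $5,683.21; balance $22,732.87
Month 3: opening $22,732.87; interest $777.33 → $23,510.20; payment $5,877.55; balance $17,632.65
Month 4: opening $17,632.65; interest $777.33 → $18,409.98; payment $6,136.66; balance $12,273.32
Month 5: opening $12,273.32; interest $777.33 → $13,050.65; payment $6,525.32; balance $6,525.33
Month 6: opening $6,525.33; interest $777.33 → $7,302.66; payment $7,302.66; balance $0.00
Total paid: $37,078.14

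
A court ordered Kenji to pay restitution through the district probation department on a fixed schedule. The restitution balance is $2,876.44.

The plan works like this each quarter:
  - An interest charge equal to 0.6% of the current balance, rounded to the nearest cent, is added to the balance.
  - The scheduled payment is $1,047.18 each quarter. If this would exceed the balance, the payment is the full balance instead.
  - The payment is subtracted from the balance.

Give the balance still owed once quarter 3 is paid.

$0.00

Quarter 1: $2,876.44 +$17.26 interest = $2,893.70; pay $1,047.18 → $1,846.52
Quarter 2: $1,846.52 +$11.08 interest = $1,857.60; pay $1,047.18 → $810.42
Quarter 3: $810.42 +$4.86 interest = $815.28; pay $815.28 → $0.00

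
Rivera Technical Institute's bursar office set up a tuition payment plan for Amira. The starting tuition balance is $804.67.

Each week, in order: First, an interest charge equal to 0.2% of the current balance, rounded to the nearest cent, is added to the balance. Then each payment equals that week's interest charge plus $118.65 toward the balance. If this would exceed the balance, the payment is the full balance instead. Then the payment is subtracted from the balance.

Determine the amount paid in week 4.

Week 1: $804.67 +$1.61 interest = $806.28; pay $120.26 → $686.02
Week 2: $686.02 +$1.37 interest = $687.39; pay $120.02 → $567.37
Week 3: $567.37 +$1.13 interest = $568.50; pay $119.78 → $448.72
Week 4: $448.72 +$0.90 interest = $449.62; pay $119.55 → $330.07

$119.55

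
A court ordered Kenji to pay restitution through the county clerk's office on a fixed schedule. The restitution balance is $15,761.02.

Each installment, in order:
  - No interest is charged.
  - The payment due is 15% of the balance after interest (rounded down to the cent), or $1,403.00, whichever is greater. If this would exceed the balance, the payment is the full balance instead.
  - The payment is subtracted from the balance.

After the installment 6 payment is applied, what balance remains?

Installment 1: $15,761.02 − $2,364.15 → $13,396.87
Installment 2: $13,396.87 − $2,009.53 → $11,387.34
Installment 3: $11,387.34 − $1,708.10 → $9,679.24
Installment 4: $9,679.24 − $1,451.88 → $8,227.36
Installment 5: $8,227.36 − $1,403.00 → $6,824.36
Installment 6: $6,824.36 − $1,403.00 → $5,421.36

$5,421.36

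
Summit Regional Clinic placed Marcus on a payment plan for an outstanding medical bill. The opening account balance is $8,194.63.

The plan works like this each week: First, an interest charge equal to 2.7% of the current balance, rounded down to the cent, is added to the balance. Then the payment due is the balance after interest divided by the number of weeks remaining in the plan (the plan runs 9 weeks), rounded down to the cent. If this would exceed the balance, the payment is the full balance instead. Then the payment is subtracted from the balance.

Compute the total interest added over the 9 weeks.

$1,189.77

Week 1: $8,194.63 +$221.25 interest = $8,415.88; pay $935.09 → $7,480.79
Week 2: $7,480.79 +$201.98 interest = $7,682.77; pay $960.34 → $6,722.43
Week 3: $6,722.43 +$181.50 interest = $6,903.93; pay $986.27 → $5,917.66
Week 4: $5,917.66 +$159.77 interest = $6,077.43; pay $1,012.90 → $5,064.53
Week 5: $5,064.53 +$136.74 interest = $5,201.27; pay $1,040.25 → $4,161.02
Week 6: $4,161.02 +$112.34 interest = $4,273.36; pay $1,068.34 → $3,205.02
Week 7: $3,205.02 +$86.53 interest = $3,291.55; pay $1,097.18 → $2,194.37
Week 8: $2,194.37 +$59.24 interest = $2,253.61; pay $1,126.80 → $1,126.81
Week 9: $1,126.81 +$30.42 interest = $1,157.23; pay $1,157.23 → $0.00
Total interest: $221.25 + $201.98 + $181.50 + $159.77 + $136.74 + $112.34 + $86.53 + $59.24 + $30.42 = $1,189.77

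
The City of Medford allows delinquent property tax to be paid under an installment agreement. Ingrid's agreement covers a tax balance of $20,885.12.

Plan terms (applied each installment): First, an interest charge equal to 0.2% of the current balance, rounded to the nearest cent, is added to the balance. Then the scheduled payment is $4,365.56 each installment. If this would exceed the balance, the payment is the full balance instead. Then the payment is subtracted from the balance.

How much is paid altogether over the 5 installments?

$21,007.33

Installment 1: $20,885.12 +$41.77 interest = $20,926.89; pay $4,365.56 → $16,561.33
Installment 2: $16,561.33 +$33.12 interest = $16,594.45; pay $4,365.56 → $12,228.89
Installment 3: $12,228.89 +$24.46 interest = $12,253.35; pay $4,365.56 → $7,887.79
Installment 4: $7,887.79 +$15.78 interest = $7,903.57; pay $4,365.56 → $3,538.01
Installment 5: $3,538.01 +$7.08 interest = $3,545.09; pay $3,545.09 → $0.00
Total paid: $21,007.33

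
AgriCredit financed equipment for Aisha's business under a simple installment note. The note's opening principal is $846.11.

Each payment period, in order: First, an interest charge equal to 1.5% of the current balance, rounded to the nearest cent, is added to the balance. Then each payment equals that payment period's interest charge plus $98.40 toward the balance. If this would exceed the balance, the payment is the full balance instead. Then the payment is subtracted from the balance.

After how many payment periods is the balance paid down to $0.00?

Payment period 1: $846.11 +$12.69 interest = $858.80; pay $111.09 → $747.71
Payment period 2: $747.71 +$11.22 interest = $758.93; pay $109.62 → $649.31
Payment period 3: $649.31 +$9.74 interest = $659.05; pay $108.14 → $550.91
Payment period 4: $550.91 +$8.26 interest = $559.17; pay $106.66 → $452.51
Payment period 5: $452.51 +$6.79 interest = $459.30; pay $105.19 → $354.11
Payment period 6: $354.11 +$5.31 interest = $359.42; pay $103.71 → $255.71
Payment period 7: $255.71 +$3.84 interest = $259.55; pay $102.24 → $157.31
Payment period 8: $157.31 +$2.36 interest = $159.67; pay $100.76 → $58.91
Payment period 9: $58.91 +$0.88 interest = $59.79; pay $59.79 → $0.00
Balance reaches $0.00 in payment period 9.

9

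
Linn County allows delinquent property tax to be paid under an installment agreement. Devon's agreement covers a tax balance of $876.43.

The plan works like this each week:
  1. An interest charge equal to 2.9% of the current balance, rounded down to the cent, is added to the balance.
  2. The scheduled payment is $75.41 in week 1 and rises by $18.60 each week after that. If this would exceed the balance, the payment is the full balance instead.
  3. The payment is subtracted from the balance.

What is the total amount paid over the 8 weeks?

$1,005.35

Week 1: opening $876.43; interest $25.41 → $901.84; payment $75.41; balance $826.43
Week 2: opening $826.43; interest $23.96 → $850.39; payment $94.01; balance $756.38
Week 3: opening $756.38; interest $21.93 → $778.31; payment $112.61; balance $665.70
Week 4: opening $665.70; interest $19.30 → $685.00; payment $131.21; balance $553.79
Week 5: opening $553.79; interest $16.05 → $569.84; payment $149.81; balance $420.03
Week 6: opening $420.03; interest $12.18 → $432.21; payment $168.41; balance $263.80
Week 7: opening $263.80; interest $7.65 → $271.45; payment $187.01; balance $84.44
Week 8: opening $84.44; interest $2.44 → $86.88; payment $86.88; balance $0.00
Total paid: $1,005.35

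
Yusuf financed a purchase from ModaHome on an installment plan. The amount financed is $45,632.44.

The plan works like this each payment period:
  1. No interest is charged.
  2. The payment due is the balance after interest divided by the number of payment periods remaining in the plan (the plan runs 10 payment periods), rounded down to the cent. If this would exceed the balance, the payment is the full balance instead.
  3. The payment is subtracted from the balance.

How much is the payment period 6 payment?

$4,563.24

Payment period 1: $45,632.44 − $4,563.24 → $41,069.20
Payment period 2: $41,069.20 − $4,563.24 → $36,505.96
Payment period 3: $36,505.96 − $4,563.24 → $31,942.72
Payment period 4: $31,942.72 − $4,563.24 → $27,379.48
Payment period 5: $27,379.48 − $4,563.24 → $22,816.24
Payment period 6: $22,816.24 − $4,563.24 → $18,253.00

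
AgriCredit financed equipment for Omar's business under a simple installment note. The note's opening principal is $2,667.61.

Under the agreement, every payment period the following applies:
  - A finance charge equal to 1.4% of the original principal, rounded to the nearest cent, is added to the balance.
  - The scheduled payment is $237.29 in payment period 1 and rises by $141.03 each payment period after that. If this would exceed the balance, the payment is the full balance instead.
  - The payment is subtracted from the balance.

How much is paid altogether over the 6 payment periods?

$2,891.71

Payment period 1: $2,667.61 +$37.35 interest = $2,704.96; pay $237.29 → $2,467.67
Payment period 2: $2,467.67 +$37.35 interest = $2,505.02; pay $378.32 → $2,126.70
Payment period 3: $2,126.70 +$37.35 interest = $2,164.05; pay $519.35 → $1,644.70
Payment period 4: $1,644.70 +$37.35 interest = $1,682.05; pay $660.38 → $1,021.67
Payment period 5: $1,021.67 +$37.35 interest = $1,059.02; pay $801.41 → $257.61
Payment period 6: $257.61 +$37.35 interest = $294.96; pay $294.96 → $0.00
Total paid: $2,891.71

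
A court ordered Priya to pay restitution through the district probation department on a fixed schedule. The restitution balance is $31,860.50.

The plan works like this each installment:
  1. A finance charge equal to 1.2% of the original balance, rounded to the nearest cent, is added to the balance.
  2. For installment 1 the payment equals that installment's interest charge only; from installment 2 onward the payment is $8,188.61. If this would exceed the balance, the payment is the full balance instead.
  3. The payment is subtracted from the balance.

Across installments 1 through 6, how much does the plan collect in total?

$34,154.48

# | Opening | Interest | Payment | End bal
1 | $31,860.50 | $382.33 | $382.33 | $31,860.50
2 | $31,860.50 | $382.33 | $8,188.61 | $24,054.22
3 | $24,054.22 | $382.33 | $8,188.61 | $16,247.94
4 | $16,247.94 | $382.33 | $8,188.61 | $8,441.66
5 | $8,441.66 | $382.33 | $8,188.61 | $635.38
6 | $635.38 | $382.33 | $1,017.71 | $0.00
Total paid: $34,154.48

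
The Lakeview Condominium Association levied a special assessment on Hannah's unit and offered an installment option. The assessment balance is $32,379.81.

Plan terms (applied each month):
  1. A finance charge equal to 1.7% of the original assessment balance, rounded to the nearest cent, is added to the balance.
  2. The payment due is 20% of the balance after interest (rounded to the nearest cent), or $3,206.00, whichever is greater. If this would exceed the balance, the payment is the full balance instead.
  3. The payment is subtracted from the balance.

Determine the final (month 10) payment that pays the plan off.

$1,835.50

Month 1: $32,379.81 +$550.46 interest = $32,930.27; pay $6,586.05 → $26,344.22
Month 2: $26,344.22 +$550.46 interest = $26,894.68; pay $5,378.94 → $21,515.74
Month 3: $21,515.74 +$550.46 interest = $22,066.20; pay $4,413.24 → $17,652.96
Month 4: $17,652.96 +$550.46 interest = $18,203.42; pay $3,640.68 → $14,562.74
Month 5: $14,562.74 +$550.46 interest = $15,113.20; pay $3,206.00 → $11,907.20
Month 6: $11,907.20 +$550.46 interest = $12,457.66; pay $3,206.00 → $9,251.66
Month 7: $9,251.66 +$550.46 interest = $9,802.12; pay $3,206.00 → $6,596.12
Month 8: $6,596.12 +$550.46 interest = $7,146.58; pay $3,206.00 → $3,940.58
Month 9: $3,940.58 +$550.46 interest = $4,491.04; pay $3,206.00 → $1,285.04
Month 10: $1,285.04 +$550.46 interest = $1,835.50; pay $1,835.50 → $0.00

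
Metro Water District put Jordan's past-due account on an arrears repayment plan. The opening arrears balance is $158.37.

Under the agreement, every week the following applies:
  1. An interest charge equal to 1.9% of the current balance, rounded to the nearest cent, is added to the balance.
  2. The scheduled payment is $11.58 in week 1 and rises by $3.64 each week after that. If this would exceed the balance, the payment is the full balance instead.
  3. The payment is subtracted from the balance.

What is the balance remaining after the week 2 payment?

Week 1: $158.37 +$3.01 interest = $161.38; pay $11.58 → $149.80
Week 2: $149.80 +$2.85 interest = $152.65; pay $15.22 → $137.43

$137.43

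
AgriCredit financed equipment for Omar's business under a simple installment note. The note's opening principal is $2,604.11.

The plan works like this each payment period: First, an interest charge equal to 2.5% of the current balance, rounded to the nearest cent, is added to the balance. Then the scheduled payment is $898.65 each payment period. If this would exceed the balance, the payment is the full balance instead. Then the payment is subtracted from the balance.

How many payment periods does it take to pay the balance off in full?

Payment period 1: opening $2,604.11; interest $65.10 → $2,669.21; payment $898.65; balance $1,770.56
Payment period 2: opening $1,770.56; interest $44.26 → $1,814.82; payment $898.65; balance $916.17
Payment period 3: opening $916.17; interest $22.90 → $939.07; payment $898.65; balance $40.42
Payment period 4: opening $40.42; interest $1.01 → $41.43; payment $41.43; balance $0.00
Balance reaches $0.00 in payment period 4.

4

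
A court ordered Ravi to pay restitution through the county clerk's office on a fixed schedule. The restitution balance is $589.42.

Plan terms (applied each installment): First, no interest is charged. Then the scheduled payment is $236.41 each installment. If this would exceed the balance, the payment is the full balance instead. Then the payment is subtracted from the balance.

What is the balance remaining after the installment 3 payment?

$0.00

Installment 1: opening $589.42; payment $236.41; balance $353.01
Installment 2: opening $353.01; payment $236.41; balance $116.60
Installment 3: opening $116.60; payment $116.60; balance $0.00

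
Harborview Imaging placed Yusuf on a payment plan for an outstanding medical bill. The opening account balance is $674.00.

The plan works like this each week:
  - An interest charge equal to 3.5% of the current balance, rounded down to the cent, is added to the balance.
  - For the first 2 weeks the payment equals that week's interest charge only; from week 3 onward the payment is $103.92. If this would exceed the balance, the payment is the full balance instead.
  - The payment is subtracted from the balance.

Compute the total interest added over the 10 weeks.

$151.37

Week 1: opening $674.00; interest $23.59 → $697.59; payment $23.59; balance $674.00
Week 2: opening $674.00; interest $23.59 → $697.59; payment $23.59; balance $674.00
Week 3: opening $674.00; interest $23.59 → $697.59; payment $103.92; balance $593.67
Week 4: opening $593.67; interest $20.77 → $614.44; payment $103.92; balance $510.52
Week 5: opening $510.52; interest $17.86 → $528.38; payment $103.92; balance $424.46
Week 6: opening $424.46; interest $14.85 → $439.31; payment $103.92; balance $335.39
Week 7: opening $335.39; interest $11.73 → $347.12; payment $103.92; balance $243.20
Week 8: opening $243.20; interest $8.51 → $251.71; payment $103.92; balance $147.79
Week 9: opening $147.79; interest $5.17 → $152.96; payment $103.92; balance $49.04
Week 10: opening $49.04; interest $1.71 → $50.75; payment $50.75; balance $0.00
Total interest: $23.59 + $23.59 + $23.59 + $20.77 + $17.86 + $14.85 + $11.73 + $8.51 + $5.17 + $1.71 = $151.37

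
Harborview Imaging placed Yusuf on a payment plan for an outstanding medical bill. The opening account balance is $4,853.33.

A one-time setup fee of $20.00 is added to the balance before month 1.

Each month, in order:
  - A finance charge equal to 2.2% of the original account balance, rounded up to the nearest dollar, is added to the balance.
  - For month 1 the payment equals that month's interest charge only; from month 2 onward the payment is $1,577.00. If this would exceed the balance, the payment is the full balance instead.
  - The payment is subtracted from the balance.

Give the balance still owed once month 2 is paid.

$3,403.33

Month 1: opening $4,873.33; interest $107.00 → $4,980.33; payment $107.00; balance $4,873.33
Month 2: opening $4,873.33; interest $107.00 → $4,980.33; payment $1,577.00; balance $3,403.33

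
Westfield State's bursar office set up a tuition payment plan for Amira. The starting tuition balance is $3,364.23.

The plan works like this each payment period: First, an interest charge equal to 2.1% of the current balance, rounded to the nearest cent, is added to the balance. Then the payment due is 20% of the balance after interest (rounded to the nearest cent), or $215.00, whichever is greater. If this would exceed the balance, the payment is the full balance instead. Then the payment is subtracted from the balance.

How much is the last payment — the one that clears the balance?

$202.34

Payment period 1: $3,364.23 +$70.65 interest = $3,434.88; pay $686.98 → $2,747.90
Payment period 2: $2,747.90 +$57.71 interest = $2,805.61; pay $561.12 → $2,244.49
Payment period 3: $2,244.49 +$47.13 interest = $2,291.62; pay $458.32 → $1,833.30
Payment period 4: $1,833.30 +$38.50 interest = $1,871.80; pay $374.36 → $1,497.44
Payment period 5: $1,497.44 +$31.45 interest = $1,528.89; pay $305.78 → $1,223.11
Payment period 6: $1,223.11 +$25.69 interest = $1,248.80; pay $249.76 → $999.04
Payment period 7: $999.04 +$20.98 interest = $1,020.02; pay $215.00 → $805.02
Payment period 8: $805.02 +$16.91 interest = $821.93; pay $215.00 → $606.93
Payment period 9: $606.93 +$12.75 interest = $619.68; pay $215.00 → $404.68
Payment period 10: $404.68 +$8.50 interest = $413.18; pay $215.00 → $198.18
Payment period 11: $198.18 +$4.16 interest = $202.34; pay $202.34 → $0.00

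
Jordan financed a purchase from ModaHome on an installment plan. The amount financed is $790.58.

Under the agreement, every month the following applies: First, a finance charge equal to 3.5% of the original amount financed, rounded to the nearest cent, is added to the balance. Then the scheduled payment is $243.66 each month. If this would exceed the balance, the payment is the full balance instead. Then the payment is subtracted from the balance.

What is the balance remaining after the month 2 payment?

$358.60

# | Opening | Interest | Payment | End bal
1 | $790.58 | $27.67 | $243.66 | $574.59
2 | $574.59 | $27.67 | $243.66 | $358.60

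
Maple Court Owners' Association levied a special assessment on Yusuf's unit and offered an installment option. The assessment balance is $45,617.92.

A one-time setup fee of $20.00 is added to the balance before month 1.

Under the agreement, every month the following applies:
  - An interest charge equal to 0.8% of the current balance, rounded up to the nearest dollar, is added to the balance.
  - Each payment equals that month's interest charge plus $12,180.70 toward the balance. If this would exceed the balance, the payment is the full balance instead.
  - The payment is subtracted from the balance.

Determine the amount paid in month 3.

$12,351.70

Month 1: $45,637.92 +$366.00 interest = $46,003.92; pay $12,546.70 → $33,457.22
Month 2: $33,457.22 +$268.00 interest = $33,725.22; pay $12,448.70 → $21,276.52
Month 3: $21,276.52 +$171.00 interest = $21,447.52; pay $12,351.70 → $9,095.82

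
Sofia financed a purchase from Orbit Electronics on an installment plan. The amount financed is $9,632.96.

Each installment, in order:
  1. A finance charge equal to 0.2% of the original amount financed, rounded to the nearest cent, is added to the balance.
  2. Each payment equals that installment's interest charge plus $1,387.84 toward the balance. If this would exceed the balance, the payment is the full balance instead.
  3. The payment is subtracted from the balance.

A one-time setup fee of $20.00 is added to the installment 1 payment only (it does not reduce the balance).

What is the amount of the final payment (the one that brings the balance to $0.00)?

# | Opening | Interest | Payment | Fee | End bal
1 | $9,632.96 | $19.27 | $1,407.11 | $20.00 | $8,245.12
2 | $8,245.12 | $19.27 | $1,407.11 | — | $6,857.28
3 | $6,857.28 | $19.27 | $1,407.11 | — | $5,469.44
4 | $5,469.44 | $19.27 | $1,407.11 | — | $4,081.60
5 | $4,081.60 | $19.27 | $1,407.11 | — | $2,693.76
6 | $2,693.76 | $19.27 | $1,407.11 | — | $1,305.92
7 | $1,305.92 | $19.27 | $1,325.19 | — | $0.00

$1,325.19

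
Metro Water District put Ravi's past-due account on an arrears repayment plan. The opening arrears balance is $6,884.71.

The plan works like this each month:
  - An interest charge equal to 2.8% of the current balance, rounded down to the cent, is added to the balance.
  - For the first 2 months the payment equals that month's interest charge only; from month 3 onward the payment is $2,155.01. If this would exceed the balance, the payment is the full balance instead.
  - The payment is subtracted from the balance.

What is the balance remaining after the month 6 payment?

Month 1: opening $6,884.71; interest $192.77 → $7,077.48; payment $192.77; balance $6,884.71
Month 2: opening $6,884.71; interest $192.77 → $7,077.48; payment $192.77; balance $6,884.71
Month 3: opening $6,884.71; interest $192.77 → $7,077.48; payment $2,155.01; balance $4,922.47
Month 4: opening $4,922.47; interest $137.82 → $5,060.29; payment $2,155.01; balance $2,905.28
Month 5: opening $2,905.28; interest $81.34 → $2,986.62; payment $2,155.01; balance $831.61
Month 6: opening $831.61; interest $23.28 → $854.89; payment $854.89; balance $0.00

$0.00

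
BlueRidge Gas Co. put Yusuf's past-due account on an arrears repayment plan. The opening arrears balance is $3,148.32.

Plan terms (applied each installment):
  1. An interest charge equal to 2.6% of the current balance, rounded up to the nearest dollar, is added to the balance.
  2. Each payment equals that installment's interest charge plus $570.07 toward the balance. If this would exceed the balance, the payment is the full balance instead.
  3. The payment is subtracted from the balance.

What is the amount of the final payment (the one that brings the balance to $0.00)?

Installment 1: $3,148.32 +$82.00 interest = $3,230.32; pay $652.07 → $2,578.25
Installment 2: $2,578.25 +$68.00 interest = $2,646.25; pay $638.07 → $2,008.18
Installment 3: $2,008.18 +$53.00 interest = $2,061.18; pay $623.07 → $1,438.11
Installment 4: $1,438.11 +$38.00 interest = $1,476.11; pay $608.07 → $868.04
Installment 5: $868.04 +$23.00 interest = $891.04; pay $593.07 → $297.97
Installment 6: $297.97 +$8.00 interest = $305.97; pay $305.97 → $0.00

$305.97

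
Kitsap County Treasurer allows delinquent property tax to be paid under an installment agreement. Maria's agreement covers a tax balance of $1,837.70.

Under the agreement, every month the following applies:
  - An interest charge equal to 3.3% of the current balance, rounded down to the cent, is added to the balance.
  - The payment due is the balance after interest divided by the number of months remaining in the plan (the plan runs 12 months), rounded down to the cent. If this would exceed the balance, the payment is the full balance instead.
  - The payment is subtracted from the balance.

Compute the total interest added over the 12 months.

$446.01

Month 1: opening $1,837.70; interest $60.64 → $1,898.34; payment $158.19; balance $1,740.15
Month 2: opening $1,740.15; interest $57.42 → $1,797.57; payment $163.41; balance $1,634.16
Month 3: opening $1,634.16; interest $53.92 → $1,688.08; payment $168.80; balance $1,519.28
Month 4: opening $1,519.28; interest $50.13 → $1,569.41; payment $174.37; balance $1,395.04
Month 5: opening $1,395.04; interest $46.03 → $1,441.07; payment $180.13; balance $1,260.94
Month 6: opening $1,260.94; interest $41.61 → $1,302.55; payment $186.07; balance $1,116.48
Month 7: opening $1,116.48; interest $36.84 → $1,153.32; payment $192.22; balance $961.10
Month 8: opening $961.10; interest $31.71 → $992.81; payment $198.56; balance $794.25
Month 9: opening $794.25; interest $26.21 → $820.46; payment $205.11; balance $615.35
Month 10: opening $615.35; interest $20.30 → $635.65; payment $211.88; balance $423.77
Month 11: opening $423.77; interest $13.98 → $437.75; payment $218.87; balance $218.88
Month 12: opening $218.88; interest $7.22 → $226.10; payment $226.10; balance $0.00
Total interest: $60.64 + $57.42 + $53.92 + $50.13 + $46.03 + $41.61 + $36.84 + $31.71 + $26.21 + $20.30 + $13.98 + $7.22 = $446.01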